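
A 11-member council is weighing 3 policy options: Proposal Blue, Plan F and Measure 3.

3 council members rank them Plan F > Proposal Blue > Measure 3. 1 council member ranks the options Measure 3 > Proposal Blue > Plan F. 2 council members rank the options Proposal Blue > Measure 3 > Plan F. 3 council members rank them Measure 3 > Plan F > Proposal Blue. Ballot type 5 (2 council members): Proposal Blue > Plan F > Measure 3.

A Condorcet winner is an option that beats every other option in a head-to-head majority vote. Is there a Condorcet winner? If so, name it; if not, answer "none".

none

Check each pair by majority over 11 ballots:
Proposal Blue vs Plan F: 5 to 6, Plan F.
Proposal Blue vs Measure 3: Proposal Blue preferred on 3+2+2 = 7 ballots; Proposal Blue wins 7–4.
Plan F vs Measure 3: Plan F is ranked higher on 3+2 = 5 ballots, Measure 3 on 6. Measure 3 wins 6–5.
Each option drops at least one matchup (Proposal Blue loses to Plan F; Plan F loses to Measure 3; Measure 3 loses to Proposal Blue); the cycle Proposal Blue > Measure 3 > Plan F > Proposal Blue rules out a Condorcet winner.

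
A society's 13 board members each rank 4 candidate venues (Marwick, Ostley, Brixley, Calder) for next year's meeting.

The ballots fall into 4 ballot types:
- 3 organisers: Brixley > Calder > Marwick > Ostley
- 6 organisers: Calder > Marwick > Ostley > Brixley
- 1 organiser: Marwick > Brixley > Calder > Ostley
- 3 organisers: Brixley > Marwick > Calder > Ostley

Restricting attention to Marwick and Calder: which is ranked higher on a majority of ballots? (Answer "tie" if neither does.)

Ballots ranking Marwick above Calder: 1 + 3 = 4.
Ballots ranking Calder above Marwick: 13 − 4 = 9.
Calder wins the head-to-head 9–4.

Calder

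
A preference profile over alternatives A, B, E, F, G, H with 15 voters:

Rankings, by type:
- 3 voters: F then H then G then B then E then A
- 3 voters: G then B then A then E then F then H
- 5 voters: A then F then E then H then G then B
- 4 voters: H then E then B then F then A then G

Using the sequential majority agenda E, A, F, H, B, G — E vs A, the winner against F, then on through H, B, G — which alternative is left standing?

Round 1: E vs A — 7–8, A advances.
Round 2: A vs F — 8–7, A advances.
Round 3: A vs H — 8–7, A advances.
Round 4: A vs B — 5–10, B advances.
Round 5: B vs G — 4–11, G advances.
The agenda winner is G.

G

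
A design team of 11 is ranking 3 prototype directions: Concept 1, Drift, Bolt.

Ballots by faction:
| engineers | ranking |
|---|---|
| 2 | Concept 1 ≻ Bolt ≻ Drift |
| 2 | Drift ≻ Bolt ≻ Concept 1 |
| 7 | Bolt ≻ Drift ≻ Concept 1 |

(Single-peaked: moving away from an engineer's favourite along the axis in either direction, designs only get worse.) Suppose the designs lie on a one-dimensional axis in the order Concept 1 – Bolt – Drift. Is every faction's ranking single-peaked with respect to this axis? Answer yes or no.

yes

Axis positions: Concept 1=1, Bolt=2, Drift=3.
Faction 1 (peak Concept 1 at position 1): ranking walks positions 1-2-3, expanding outward from the peak — single-peaked.
Faction 2 (peak Drift at position 3): ranking walks positions 3-2-1, expanding outward from the peak — single-peaked.
Faction 3 (peak Bolt at position 2): ranking walks positions 2-3-1, expanding outward from the peak — single-peaked.
Every ranking is single-peaked on this axis.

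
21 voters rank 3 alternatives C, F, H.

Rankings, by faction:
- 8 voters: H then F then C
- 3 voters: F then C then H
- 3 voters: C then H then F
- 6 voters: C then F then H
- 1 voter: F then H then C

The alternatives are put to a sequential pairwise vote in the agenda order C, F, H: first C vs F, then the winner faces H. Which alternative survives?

Round 1: C vs F — 9–12, F advances.
Round 2: F vs H — 10–11, H advances.
H survives the agenda.

H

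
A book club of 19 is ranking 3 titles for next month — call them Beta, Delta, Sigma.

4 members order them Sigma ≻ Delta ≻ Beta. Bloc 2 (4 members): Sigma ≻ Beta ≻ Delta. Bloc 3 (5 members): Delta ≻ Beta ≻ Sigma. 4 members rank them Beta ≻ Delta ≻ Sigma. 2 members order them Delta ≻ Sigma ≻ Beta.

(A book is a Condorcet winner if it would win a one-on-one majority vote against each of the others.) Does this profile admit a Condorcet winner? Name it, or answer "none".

Head-to-head results (19 members):
Beta vs Delta: Beta preferred on 4+4 = 8 ballots; Delta wins 11–8.
Beta vs Sigma: 9 to 10, Sigma.
Delta vs Sigma: Delta preferred on 5+4+2 = 11 ballots; Delta wins 11–8.
Only Delta has no losses; Delta is the Condorcet winner.

Delta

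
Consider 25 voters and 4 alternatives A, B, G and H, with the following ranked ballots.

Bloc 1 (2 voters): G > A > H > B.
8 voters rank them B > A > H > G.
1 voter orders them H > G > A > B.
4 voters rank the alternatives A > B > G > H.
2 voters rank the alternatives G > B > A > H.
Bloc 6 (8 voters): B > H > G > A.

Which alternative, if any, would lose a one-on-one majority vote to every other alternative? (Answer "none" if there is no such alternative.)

Pairwise majorities:
A vs B: B wins 18–7.
A–G: G 13–12.
A vs H: 2+8+4+2 = 16 for A, 9 for H — A by 16–9.
B vs G: 20 to 5, B.
B–H: B 22–3.
G vs H: H, 17–8.
Every alternative wins at least one matchup (A beats H; B beats A; G beats A; H beats G), so there is no Condorcet loser.

none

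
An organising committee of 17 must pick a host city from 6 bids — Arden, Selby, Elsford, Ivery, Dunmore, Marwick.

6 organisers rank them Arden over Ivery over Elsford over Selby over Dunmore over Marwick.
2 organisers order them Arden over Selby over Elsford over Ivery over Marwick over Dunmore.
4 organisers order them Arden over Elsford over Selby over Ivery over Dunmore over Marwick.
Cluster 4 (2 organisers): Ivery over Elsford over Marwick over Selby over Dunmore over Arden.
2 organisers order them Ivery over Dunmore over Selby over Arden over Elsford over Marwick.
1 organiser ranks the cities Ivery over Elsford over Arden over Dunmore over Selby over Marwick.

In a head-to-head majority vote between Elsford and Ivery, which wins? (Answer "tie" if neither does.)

Ballots ranking Elsford above Ivery: 2 + 4 = 6.
Ballots ranking Ivery above Elsford: 17 − 6 = 11.
Ivery wins the head-to-head 11–6.

Ivery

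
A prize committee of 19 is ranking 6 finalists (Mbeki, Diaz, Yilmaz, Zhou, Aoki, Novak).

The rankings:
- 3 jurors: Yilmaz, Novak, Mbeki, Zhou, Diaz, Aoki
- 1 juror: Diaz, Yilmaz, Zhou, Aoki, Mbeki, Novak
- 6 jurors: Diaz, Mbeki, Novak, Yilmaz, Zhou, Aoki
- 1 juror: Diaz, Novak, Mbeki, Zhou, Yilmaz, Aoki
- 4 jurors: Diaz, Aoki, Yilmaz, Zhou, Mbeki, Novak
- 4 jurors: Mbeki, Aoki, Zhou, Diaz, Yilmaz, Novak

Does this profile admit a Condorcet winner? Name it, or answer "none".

Diaz

Pairwise majorities:
Mbeki vs Diaz: Diaz wins 12–7.
Mbeki vs Yilmaz: Mbeki wins 11–8.
Mbeki vs Zhou: Mbeki wins 14–5.
Mbeki–Aoki: Mbeki 14–5.
Mbeki vs Novak: Mbeki wins 15–4.
Diaz vs Yilmaz: Diaz wins 16–3.
Diaz–Zhou: Diaz 12–7.
Diaz vs Aoki: Diaz, 15–4.
Diaz vs Novak: Diaz, 16–3.
Yilmaz–Zhou: Yilmaz 14–5.
Yilmaz vs Aoki: Yilmaz, 11–8.
Yilmaz vs Novak: Yilmaz wins 12–7.
Zhou vs Aoki: Zhou, 11–8.
Zhou vs Novak: Novak, 10–9.
Aoki vs Novak: Novak wins 10–9.
Diaz beats each of Mbeki, Yilmaz, Zhou, Aoki, Novak — Diaz is the Condorcet winner.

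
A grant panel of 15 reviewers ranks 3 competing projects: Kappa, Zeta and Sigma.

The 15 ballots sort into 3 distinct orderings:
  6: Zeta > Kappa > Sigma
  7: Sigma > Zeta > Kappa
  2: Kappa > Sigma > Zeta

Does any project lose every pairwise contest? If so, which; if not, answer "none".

Head-to-head results (15 reviewers):
Kappa vs Zeta: Kappa preferred on 2 ballots; Zeta wins 13–2.
Kappa vs Sigma: Kappa preferred on 6+2 = 8 ballots; Kappa wins 8–7.
Zeta vs Sigma: Zeta preferred on 6 ballots; Sigma wins 9–6.
No project is winless: Kappa beats Sigma; Zeta beats Kappa; Sigma beats Zeta. There is no Condorcet loser.

none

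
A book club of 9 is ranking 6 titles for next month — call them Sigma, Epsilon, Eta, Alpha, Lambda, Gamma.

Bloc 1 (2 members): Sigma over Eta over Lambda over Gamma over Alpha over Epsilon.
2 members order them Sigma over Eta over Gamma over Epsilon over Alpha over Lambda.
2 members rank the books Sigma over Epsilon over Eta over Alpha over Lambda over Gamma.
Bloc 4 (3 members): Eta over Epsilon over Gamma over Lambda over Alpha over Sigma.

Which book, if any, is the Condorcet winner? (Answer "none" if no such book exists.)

Sigma

Pairwise majorities:
Sigma vs Epsilon: Sigma, 6–3.
Sigma–Eta: Sigma 6–3.
Sigma–Alpha: Sigma 6–3.
Sigma–Lambda: Sigma 6–3.
Sigma vs Gamma: Sigma wins 6–3.
Epsilon vs Eta: Eta wins 7–2.
Epsilon vs Alpha: Epsilon wins 7–2.
Epsilon vs Lambda: Epsilon wins 7–2.
Epsilon–Gamma: Epsilon 5–4.
Eta vs Alpha: Eta wins 9–0.
Eta–Lambda: Eta 9–0.
Eta–Gamma: Eta 9–0.
Alpha–Lambda: Lambda 5–4.
Alpha vs Gamma: Gamma wins 7–2.
Lambda vs Gamma: Gamma wins 5–4.
Sigma beats each of Epsilon, Eta, Alpha, Lambda, Gamma — Sigma is the Condorcet winner.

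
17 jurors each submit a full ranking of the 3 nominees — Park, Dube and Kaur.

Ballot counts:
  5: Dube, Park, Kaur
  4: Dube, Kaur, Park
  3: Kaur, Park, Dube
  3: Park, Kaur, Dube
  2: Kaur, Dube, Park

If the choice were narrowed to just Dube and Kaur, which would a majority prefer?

Ballots ranking Dube above Kaur: 5 + 4 = 9.
Ballots ranking Kaur above Dube: 17 − 9 = 8.
Dube wins the head-to-head 9–8.

Dube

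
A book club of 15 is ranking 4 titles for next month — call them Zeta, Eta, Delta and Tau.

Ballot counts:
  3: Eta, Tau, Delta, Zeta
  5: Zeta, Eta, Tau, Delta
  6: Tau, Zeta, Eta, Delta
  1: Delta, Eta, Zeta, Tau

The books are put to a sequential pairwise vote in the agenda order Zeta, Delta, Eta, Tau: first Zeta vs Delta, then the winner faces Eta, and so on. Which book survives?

Tau

Round 1: Zeta vs Delta — 11–4, Zeta advances.
Round 2: Zeta vs Eta — 11–4, Zeta advances.
Round 3: Zeta vs Tau — 6–9, Tau advances.
Tau survives the agenda.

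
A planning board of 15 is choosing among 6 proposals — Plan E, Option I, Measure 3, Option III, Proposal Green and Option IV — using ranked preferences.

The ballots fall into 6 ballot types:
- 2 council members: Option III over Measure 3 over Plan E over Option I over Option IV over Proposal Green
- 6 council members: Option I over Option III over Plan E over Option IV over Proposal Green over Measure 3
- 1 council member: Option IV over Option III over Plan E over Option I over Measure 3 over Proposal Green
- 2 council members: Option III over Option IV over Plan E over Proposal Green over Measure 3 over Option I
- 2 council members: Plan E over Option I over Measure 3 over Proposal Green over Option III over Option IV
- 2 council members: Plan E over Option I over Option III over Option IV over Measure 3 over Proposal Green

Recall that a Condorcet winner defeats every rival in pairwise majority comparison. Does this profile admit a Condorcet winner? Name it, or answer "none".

none

Head-to-head results (15 council members):
Plan E vs Option I: Plan E preferred on 2+1+2+2+2 = 9 ballots; Plan E wins 9–6.
Plan E vs Measure 3: 6+1+2+2+2 = 13 for Plan E, 2 for Measure 3 — Plan E by 13–2.
Plan E vs Option III: 4 to 11, Option III.
Plan E vs Proposal Green: Plan E, 15–0.
Plan E vs Option IV: 12 to 3, Plan E.
Option I vs Measure 3: 6+1+2+2 = 11 for Option I, 4 for Measure 3 — Option I by 11–4.
Option I vs Option III: Option I is ranked higher on 6+2+2 = 10 ballots, Option III on 5. Option I wins 10–5.
Option I vs Proposal Green: 2+6+1+2+2 = 13 for Option I, 2 for Proposal Green — Option I by 13–2.
Option I–Option IV: Option I 12–3.
Measure 3 vs Option III: Option III, 13–2.
Measure 3–Proposal Green: Proposal Green 8–7.
Measure 3 vs Option IV: Option IV, 11–4.
Option III vs Proposal Green: 2+6+1+2+2 = 13 for Option III, 2 for Proposal Green — Option III by 13–2.
Option III vs Option IV: Option III is ranked higher on 2+6+2+2+2 = 14 ballots, Option IV on 1. Option III wins 14–1.
Proposal Green vs Option IV: Option IV wins 13–2.
No option is unbeaten: Plan E loses to Option III; Option I loses to Plan E; Measure 3 loses to Plan E; Option III loses to Option I; Proposal Green loses to Plan E; Option IV loses to Plan E. In particular Plan E → Option I → Option III → Plan E is a majority cycle — no Condorcet winner exists.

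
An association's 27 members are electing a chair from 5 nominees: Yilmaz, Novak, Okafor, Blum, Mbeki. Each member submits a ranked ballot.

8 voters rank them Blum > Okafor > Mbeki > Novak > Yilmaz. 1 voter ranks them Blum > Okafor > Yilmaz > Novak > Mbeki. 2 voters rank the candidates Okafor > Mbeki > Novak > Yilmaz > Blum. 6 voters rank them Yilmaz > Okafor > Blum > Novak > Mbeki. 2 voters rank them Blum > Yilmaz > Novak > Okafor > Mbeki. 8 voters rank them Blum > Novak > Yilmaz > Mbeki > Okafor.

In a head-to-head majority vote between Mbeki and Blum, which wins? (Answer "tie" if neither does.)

Ballots ranking Mbeki above Blum: 2.
Ballots ranking Blum above Mbeki: 27 − 2 = 25.
Blum wins the head-to-head 25–2.

Blum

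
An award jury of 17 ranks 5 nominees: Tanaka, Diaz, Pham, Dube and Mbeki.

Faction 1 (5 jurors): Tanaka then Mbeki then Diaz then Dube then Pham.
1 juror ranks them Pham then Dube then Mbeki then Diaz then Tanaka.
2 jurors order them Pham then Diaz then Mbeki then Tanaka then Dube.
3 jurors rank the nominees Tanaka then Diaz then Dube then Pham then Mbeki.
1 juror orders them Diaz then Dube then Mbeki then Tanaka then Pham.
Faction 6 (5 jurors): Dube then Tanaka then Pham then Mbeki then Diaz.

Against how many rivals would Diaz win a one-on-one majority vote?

2

Diaz against each rival (17 jurors):
Diaz vs Tanaka: Diaz preferred on 1+2+1 = 4 ballots; Tanaka wins 13–4.
Diaz vs Pham: Diaz is ranked higher on 5+3+1 = 9 ballots, Pham on 8. Diaz wins 9–8.
Diaz vs Dube: Diaz wins 11–6.
Diaz–Mbeki: Mbeki 11–6.
Diaz beats Pham, Dube; loses to Tanaka, Mbeki — 2 pairwise wins.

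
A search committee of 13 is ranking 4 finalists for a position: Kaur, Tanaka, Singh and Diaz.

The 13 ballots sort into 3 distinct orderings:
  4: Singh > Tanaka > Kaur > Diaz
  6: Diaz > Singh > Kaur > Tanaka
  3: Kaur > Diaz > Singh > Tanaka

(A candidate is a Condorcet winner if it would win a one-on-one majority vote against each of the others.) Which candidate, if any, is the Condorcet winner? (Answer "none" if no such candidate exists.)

none

Head-to-head results (13 committee members):
Kaur–Tanaka: Kaur 9–4.
Kaur–Singh: Singh 10–3.
Kaur vs Diaz: Kaur, 7–6.
Tanaka vs Singh: Singh, 13–0.
Tanaka vs Diaz: Diaz, 9–4.
Singh–Diaz: Diaz 9–4.
Each candidate drops at least one matchup (Kaur loses to Singh; Tanaka loses to Kaur; Singh loses to Diaz; Diaz loses to Kaur); the cycle Kaur beats Diaz beats Singh beats Kaur rules out a Condorcet winner.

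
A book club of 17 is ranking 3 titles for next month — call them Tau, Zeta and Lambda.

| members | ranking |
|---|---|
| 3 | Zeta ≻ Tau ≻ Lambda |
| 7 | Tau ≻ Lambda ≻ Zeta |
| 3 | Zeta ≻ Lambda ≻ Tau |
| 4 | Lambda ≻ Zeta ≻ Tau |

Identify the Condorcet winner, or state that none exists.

Check each pair by majority over 17 ballots:
Tau–Zeta: Zeta 10–7.
Tau vs Lambda: Tau, 10–7.
Zeta vs Lambda: Lambda wins 11–6.
No book is unbeaten: Tau loses to Zeta; Zeta loses to Lambda; Lambda loses to Tau. In particular Tau beats Lambda beats Zeta beats Tau is a majority cycle — no Condorcet winner exists.

none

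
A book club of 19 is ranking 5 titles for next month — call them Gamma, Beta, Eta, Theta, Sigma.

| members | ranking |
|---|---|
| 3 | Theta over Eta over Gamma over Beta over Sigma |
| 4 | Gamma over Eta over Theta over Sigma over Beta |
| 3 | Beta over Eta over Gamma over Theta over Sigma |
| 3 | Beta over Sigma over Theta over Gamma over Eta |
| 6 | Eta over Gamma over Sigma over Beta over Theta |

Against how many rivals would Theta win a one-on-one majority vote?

Theta against each rival (19 members):
Theta vs Gamma: Gamma, 13–6.
Theta vs Beta: Theta is ranked higher on 3+4 = 7 ballots, Beta on 12. Beta wins 12–7.
Theta vs Eta: Eta wins 13–6.
Theta vs Sigma: Theta, 10–9.
Theta beats Sigma; loses to Gamma, Beta, Eta — 1 pairwise win.

1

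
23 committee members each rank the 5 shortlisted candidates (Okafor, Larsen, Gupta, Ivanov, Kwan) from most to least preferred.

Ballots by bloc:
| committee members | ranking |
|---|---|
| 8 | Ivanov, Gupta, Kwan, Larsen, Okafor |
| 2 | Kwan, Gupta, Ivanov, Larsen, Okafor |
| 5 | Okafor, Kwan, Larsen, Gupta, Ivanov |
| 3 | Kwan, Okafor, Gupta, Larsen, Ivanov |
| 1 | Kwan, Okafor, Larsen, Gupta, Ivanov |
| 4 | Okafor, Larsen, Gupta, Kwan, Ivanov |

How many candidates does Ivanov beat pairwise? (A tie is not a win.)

0

Ivanov against each rival (23 committee members):
Ivanov vs Okafor: Okafor wins 13–10.
Ivanov–Larsen: Larsen 13–10.
Ivanov vs Gupta: 8 to 15, Gupta.
Ivanov–Kwan: Kwan 15–8.
Ivanov beats no one; loses to Okafor, Larsen, Gupta, Kwan — 0 pairwise wins.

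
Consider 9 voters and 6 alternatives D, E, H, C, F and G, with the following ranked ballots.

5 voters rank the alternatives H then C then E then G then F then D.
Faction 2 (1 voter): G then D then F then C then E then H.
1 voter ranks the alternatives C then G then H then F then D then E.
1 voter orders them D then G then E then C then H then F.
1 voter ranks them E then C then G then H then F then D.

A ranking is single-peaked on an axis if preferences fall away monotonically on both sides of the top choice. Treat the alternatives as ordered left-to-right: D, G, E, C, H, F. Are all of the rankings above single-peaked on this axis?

no

Axis positions: D=1, G=2, E=3, C=4, H=5, F=6.
Faction 1 (peak H at position 5): ranking walks positions 5-4-3-2-6-1, expanding outward from the peak — single-peaked.
Faction 2: ranking walks positions 2-1-6-4-3-5; F is ranked above E even though E lies between F and the peak G on the axis — preferences dip and rise again. Not single-peaked.
Faction 3: ranking walks positions 4-2-5-6-1-3; G is ranked above E even though E lies between G and the peak C on the axis — preferences dip and rise again. Not single-peaked.
Faction 4 (peak D at position 1): ranking walks positions 1-2-3-4-5-6, expanding outward from the peak — single-peaked.
Faction 5 (peak E at position 3): ranking walks positions 3-4-2-5-6-1, expanding outward from the peak — single-peaked.
Faction 2 violates single-peakedness, so the profile is not single-peaked on this axis.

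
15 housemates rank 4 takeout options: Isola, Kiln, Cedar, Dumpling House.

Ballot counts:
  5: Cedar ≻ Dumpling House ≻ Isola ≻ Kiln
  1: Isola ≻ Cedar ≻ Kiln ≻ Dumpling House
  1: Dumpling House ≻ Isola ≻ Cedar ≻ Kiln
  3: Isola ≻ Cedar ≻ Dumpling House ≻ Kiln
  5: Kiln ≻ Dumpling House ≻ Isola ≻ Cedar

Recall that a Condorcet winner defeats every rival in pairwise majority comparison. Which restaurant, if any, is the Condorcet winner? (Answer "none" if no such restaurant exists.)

Check each pair by majority over 15 ballots:
Isola vs Kiln: 10 to 5, Isola.
Isola vs Cedar: 10 to 5, Isola.
Isola vs Dumpling House: Isola preferred on 1+3 = 4 ballots; Dumpling House wins 11–4.
Kiln vs Cedar: Kiln is ranked higher on 5 ballots, Cedar on 10. Cedar wins 10–5.
Kiln vs Dumpling House: Kiln is ranked higher on 1+5 = 6 ballots, Dumpling House on 9. Dumpling House wins 9–6.
Cedar vs Dumpling House: 9 to 6, Cedar.
Every restaurant loses at least once (Isola loses to Dumpling House; Kiln loses to Isola; Cedar loses to Isola; Dumpling House loses to Cedar). The majority relation contains the cycle Isola > Cedar > Dumpling House > Isola, so there is no Condorcet winner.

none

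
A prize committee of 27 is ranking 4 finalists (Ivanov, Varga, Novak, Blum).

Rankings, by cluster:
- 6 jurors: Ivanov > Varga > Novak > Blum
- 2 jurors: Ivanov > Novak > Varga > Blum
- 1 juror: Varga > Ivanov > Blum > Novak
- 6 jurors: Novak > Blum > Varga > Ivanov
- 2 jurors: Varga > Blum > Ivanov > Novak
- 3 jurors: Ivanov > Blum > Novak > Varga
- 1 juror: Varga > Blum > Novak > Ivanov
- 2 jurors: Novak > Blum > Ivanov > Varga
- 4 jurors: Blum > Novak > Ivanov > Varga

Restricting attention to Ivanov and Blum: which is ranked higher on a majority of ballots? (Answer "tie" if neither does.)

Ballots ranking Ivanov above Blum: 6 + 2 + 1 + 3 = 12.
Ballots ranking Blum above Ivanov: 27 − 12 = 15.
Blum wins the head-to-head 15–12.

Blum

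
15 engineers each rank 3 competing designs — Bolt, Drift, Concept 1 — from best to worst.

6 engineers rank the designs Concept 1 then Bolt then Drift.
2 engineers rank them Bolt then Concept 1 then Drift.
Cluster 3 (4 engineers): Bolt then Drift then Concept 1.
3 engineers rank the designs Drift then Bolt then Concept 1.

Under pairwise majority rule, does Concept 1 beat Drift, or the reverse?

Concept 1

Ballots ranking Concept 1 above Drift: 6 + 2 = 8.
Ballots ranking Drift above Concept 1: 15 − 8 = 7.
Concept 1 wins the head-to-head 8–7.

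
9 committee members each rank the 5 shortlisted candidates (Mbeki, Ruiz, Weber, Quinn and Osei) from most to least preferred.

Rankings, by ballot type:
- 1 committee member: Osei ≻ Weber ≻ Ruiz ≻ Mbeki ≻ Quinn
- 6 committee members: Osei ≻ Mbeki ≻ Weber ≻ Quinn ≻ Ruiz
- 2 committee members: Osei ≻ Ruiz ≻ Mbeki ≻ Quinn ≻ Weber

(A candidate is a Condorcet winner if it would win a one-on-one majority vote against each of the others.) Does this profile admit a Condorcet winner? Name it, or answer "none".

Pairwise majorities:
Mbeki vs Ruiz: Mbeki, 6–3.
Mbeki–Weber: Mbeki 8–1.
Mbeki vs Quinn: Mbeki wins 9–0.
Mbeki–Osei: Osei 9–0.
Ruiz vs Weber: Weber, 7–2.
Ruiz vs Quinn: Quinn wins 6–3.
Ruiz–Osei: Osei 9–0.
Weber vs Quinn: Weber, 7–2.
Weber–Osei: Osei 9–0.
Quinn vs Osei: Osei wins 9–0.
Osei beats each of Mbeki, Ruiz, Weber, Quinn — Osei is the Condorcet winner.

Osei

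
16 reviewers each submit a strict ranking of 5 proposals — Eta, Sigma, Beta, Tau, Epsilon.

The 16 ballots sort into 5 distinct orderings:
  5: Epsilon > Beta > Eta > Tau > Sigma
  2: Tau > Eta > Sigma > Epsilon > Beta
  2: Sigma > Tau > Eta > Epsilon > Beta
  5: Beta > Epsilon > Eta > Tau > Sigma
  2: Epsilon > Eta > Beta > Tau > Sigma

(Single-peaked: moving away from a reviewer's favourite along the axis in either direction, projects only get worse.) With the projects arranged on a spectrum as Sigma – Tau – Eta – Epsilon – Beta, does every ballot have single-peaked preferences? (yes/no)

yes

Axis positions: Sigma=1, Tau=2, Eta=3, Epsilon=4, Beta=5.
Bloc 1 (peak Epsilon at position 4): ranking walks positions 4-5-3-2-1, expanding outward from the peak — single-peaked.
Bloc 2 (peak Tau at position 2): ranking walks positions 2-3-1-4-5, expanding outward from the peak — single-peaked.
Bloc 3 (peak Sigma at position 1): ranking walks positions 1-2-3-4-5, expanding outward from the peak — single-peaked.
Bloc 4 (peak Beta at position 5): ranking walks positions 5-4-3-2-1, expanding outward from the peak — single-peaked.
Bloc 5 (peak Epsilon at position 4): ranking walks positions 4-3-5-2-1, expanding outward from the peak — single-peaked.
Every ranking is single-peaked on this axis.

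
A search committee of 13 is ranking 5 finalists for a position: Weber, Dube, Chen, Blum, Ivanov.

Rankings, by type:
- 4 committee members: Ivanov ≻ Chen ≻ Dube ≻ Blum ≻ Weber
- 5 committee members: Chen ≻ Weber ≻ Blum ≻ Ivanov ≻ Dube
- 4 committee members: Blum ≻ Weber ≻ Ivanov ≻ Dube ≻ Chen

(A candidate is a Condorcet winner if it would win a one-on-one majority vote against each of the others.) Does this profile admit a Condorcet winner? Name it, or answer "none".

none

Check each pair by majority over 13 ballots:
Weber vs Dube: Weber wins 9–4.
Weber vs Chen: Chen wins 9–4.
Weber vs Blum: Blum, 8–5.
Weber vs Ivanov: Weber wins 9–4.
Dube–Chen: Chen 9–4.
Dube–Blum: Blum 9–4.
Dube vs Ivanov: Ivanov, 13–0.
Chen vs Blum: Chen wins 9–4.
Chen vs Ivanov: Ivanov, 8–5.
Blum vs Ivanov: Blum, 9–4.
Each candidate drops at least one matchup (Weber loses to Chen; Dube loses to Weber; Chen loses to Ivanov; Blum loses to Chen; Ivanov loses to Weber); the cycle Weber → Ivanov → Chen → Weber rules out a Condorcet winner.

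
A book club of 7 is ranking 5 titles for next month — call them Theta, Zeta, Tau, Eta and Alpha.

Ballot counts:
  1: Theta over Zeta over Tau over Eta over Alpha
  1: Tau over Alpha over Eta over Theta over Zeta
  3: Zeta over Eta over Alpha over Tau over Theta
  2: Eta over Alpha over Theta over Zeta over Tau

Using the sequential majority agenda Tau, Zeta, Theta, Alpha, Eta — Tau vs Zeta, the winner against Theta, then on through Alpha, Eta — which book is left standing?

Eta

Round 1: Tau vs Zeta — 1–6, Zeta advances.
Round 2: Zeta vs Theta — 3–4, Theta advances.
Round 3: Theta vs Alpha — 1–6, Alpha advances.
Round 4: Alpha vs Eta — 1–6, Eta advances.
The agenda winner is Eta.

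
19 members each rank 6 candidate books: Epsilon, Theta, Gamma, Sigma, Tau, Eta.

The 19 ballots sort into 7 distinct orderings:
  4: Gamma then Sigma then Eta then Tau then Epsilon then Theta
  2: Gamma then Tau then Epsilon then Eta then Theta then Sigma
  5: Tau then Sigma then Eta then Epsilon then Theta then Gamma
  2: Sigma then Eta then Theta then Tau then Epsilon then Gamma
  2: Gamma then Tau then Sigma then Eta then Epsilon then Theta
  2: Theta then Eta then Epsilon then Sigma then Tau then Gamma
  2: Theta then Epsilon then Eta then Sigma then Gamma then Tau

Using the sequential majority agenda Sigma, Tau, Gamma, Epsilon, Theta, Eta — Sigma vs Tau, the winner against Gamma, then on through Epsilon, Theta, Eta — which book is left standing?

Round 1: Sigma vs Tau — 10–9, Sigma advances.
Round 2: Sigma vs Gamma — 11–8, Sigma advances.
Round 3: Sigma vs Epsilon — 13–6, Sigma advances.
Round 4: Sigma vs Theta — 13–6, Sigma advances.
Round 5: Sigma vs Eta — 13–6, Sigma advances.
The agenda winner is Sigma.

Sigma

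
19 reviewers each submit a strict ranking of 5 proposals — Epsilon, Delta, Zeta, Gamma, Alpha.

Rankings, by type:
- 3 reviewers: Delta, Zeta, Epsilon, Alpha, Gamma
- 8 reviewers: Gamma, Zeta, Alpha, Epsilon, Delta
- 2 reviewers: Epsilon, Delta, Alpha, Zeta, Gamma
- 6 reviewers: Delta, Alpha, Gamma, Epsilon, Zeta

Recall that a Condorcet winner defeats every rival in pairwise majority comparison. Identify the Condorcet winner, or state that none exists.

none

Pairwise majorities:
Epsilon–Delta: Epsilon 10–9.
Epsilon vs Zeta: Zeta, 11–8.
Epsilon vs Gamma: Gamma wins 14–5.
Epsilon vs Alpha: Alpha, 14–5.
Delta–Zeta: Delta 11–8.
Delta vs Gamma: Delta, 11–8.
Delta vs Alpha: Delta, 11–8.
Zeta vs Gamma: Gamma wins 14–5.
Zeta vs Alpha: Zeta, 11–8.
Gamma vs Alpha: Alpha wins 11–8.
No project is unbeaten: Epsilon loses to Zeta; Delta loses to Epsilon; Zeta loses to Delta; Gamma loses to Delta; Alpha loses to Delta. In particular Epsilon > Delta > Zeta > Epsilon is a majority cycle — no Condorcet winner exists.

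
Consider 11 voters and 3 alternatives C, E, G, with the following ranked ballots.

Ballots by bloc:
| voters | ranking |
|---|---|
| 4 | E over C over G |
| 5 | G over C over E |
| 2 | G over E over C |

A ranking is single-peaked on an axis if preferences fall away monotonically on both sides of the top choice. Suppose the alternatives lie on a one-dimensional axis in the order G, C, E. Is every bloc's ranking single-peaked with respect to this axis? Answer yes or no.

no

Axis positions: G=1, C=2, E=3.
Bloc 1 (peak E at position 3): ranking walks positions 3-2-1, expanding outward from the peak — single-peaked.
Bloc 2 (peak G at position 1): ranking walks positions 1-2-3, expanding outward from the peak — single-peaked.
Bloc 3: ranking walks positions 1-3-2; E is ranked above C even though C lies between E and the peak G on the axis — preferences dip and rise again. Not single-peaked.
Bloc 3 violates single-peakedness, so the profile is not single-peaked on this axis.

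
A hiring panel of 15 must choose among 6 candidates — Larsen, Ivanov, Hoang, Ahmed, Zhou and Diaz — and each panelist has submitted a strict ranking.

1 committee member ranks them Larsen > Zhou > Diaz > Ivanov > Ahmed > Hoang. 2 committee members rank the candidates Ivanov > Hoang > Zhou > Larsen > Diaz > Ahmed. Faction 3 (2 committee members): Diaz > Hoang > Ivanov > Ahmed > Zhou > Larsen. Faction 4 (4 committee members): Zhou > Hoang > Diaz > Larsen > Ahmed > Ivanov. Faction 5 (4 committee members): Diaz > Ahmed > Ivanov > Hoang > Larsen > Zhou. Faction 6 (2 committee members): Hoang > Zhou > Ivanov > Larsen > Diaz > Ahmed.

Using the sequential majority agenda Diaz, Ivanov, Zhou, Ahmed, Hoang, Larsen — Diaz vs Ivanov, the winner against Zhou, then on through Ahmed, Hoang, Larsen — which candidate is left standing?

Round 1: Diaz vs Ivanov — 11–4, Diaz advances.
Round 2: Diaz vs Zhou — 6–9, Zhou advances.
Round 3: Zhou vs Ahmed — 9–6, Zhou advances.
Round 4: Zhou vs Hoang — 5–10, Hoang advances.
Round 5: Hoang vs Larsen — 14–1, Hoang advances.
Hoang survives the agenda.

Hoang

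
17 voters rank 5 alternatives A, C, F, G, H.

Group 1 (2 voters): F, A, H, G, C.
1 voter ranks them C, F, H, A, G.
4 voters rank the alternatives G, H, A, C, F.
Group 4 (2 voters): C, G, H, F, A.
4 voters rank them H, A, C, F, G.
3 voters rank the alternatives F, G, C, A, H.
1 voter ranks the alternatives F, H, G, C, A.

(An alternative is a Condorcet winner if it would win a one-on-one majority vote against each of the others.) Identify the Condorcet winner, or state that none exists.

none

Head-to-head results (17 voters):
A vs C: 10 to 7, A.
A vs F: F wins 9–8.
A vs G: 7 to 10, G.
A vs H: H, 12–5.
C vs F: C preferred on 1+4+2+4 = 11 ballots; C wins 11–6.
C vs G: 7 to 10, G.
C vs H: 1+2+3 = 6 for C, 11 for H — H by 11–6.
F vs G: F is ranked higher on 2+1+4+3+1 = 11 ballots, G on 6. F wins 11–6.
F vs H: 7 to 10, H.
G–H: G 9–8.
Each alternative drops at least one matchup (A loses to F; C loses to A; F loses to C; G loses to F; H loses to G); the cycle A > C > F > A rules out a Condorcet winner.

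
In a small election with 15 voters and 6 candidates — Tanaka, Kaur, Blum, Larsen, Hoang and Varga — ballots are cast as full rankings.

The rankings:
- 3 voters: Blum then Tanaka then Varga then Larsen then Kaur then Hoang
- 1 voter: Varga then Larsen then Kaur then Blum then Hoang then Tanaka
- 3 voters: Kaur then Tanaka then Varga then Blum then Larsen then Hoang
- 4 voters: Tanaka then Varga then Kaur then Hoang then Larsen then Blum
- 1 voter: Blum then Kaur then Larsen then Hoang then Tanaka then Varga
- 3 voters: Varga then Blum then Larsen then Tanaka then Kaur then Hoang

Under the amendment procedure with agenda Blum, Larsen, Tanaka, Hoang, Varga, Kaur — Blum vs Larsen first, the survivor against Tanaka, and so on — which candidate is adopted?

Round 1: Blum vs Larsen — 10–5, Blum advances.
Round 2: Blum vs Tanaka — 8–7, Blum advances.
Round 3: Blum vs Hoang — 11–4, Blum advances.
Round 4: Blum vs Varga — 4–11, Varga advances.
Round 5: Varga vs Kaur — 11–4, Varga advances.
The agenda winner is Varga.

Varga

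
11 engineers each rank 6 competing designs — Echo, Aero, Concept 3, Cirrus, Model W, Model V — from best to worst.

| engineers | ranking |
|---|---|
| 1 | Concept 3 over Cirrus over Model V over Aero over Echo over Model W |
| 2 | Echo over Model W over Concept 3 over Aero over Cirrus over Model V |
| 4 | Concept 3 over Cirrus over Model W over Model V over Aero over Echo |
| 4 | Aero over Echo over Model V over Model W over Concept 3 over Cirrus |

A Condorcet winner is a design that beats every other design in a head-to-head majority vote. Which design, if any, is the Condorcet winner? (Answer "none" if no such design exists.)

Check each pair by majority over 11 ballots:
Echo vs Aero: Aero, 9–2.
Echo–Concept 3: Echo 6–5.
Echo–Cirrus: Echo 6–5.
Echo–Model W: Echo 7–4.
Echo vs Model V: Echo, 6–5.
Aero vs Concept 3: Concept 3, 7–4.
Aero vs Cirrus: Aero, 6–5.
Aero vs Model W: Model W, 6–5.
Aero vs Model V: Aero, 6–5.
Concept 3–Cirrus: Concept 3 11–0.
Concept 3 vs Model W: Model W, 6–5.
Concept 3 vs Model V: Concept 3 wins 7–4.
Cirrus vs Model W: Model W wins 6–5.
Cirrus vs Model V: Cirrus wins 7–4.
Model W vs Model V: Model W, 6–5.
Every design loses at least once (Echo loses to Aero; Aero loses to Concept 3; Concept 3 loses to Echo; Cirrus loses to Echo; Model W loses to Echo; Model V loses to Echo). The majority relation contains the cycle Echo → Concept 3 → Aero → Echo, so there is no Condorcet winner.

none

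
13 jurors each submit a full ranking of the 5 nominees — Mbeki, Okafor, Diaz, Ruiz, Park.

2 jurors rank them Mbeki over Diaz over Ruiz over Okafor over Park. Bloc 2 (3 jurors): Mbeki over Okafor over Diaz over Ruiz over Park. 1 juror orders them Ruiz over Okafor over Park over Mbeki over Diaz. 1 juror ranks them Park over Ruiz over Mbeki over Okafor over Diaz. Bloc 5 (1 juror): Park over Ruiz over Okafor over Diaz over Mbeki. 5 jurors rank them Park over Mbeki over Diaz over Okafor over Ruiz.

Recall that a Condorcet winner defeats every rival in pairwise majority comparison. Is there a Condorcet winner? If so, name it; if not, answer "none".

Park

Check each pair by majority over 13 ballots:
Mbeki–Okafor: Mbeki 11–2.
Mbeki vs Diaz: Mbeki, 12–1.
Mbeki vs Ruiz: 2+3+5 = 10 for Mbeki, 3 for Ruiz — Mbeki by 10–3.
Mbeki vs Park: 2+3 = 5 for Mbeki, 8 for Park — Park by 8–5.
Okafor vs Diaz: Okafor preferred on 3+1+1+1 = 6 ballots; Diaz wins 7–6.
Okafor vs Ruiz: Okafor preferred on 3+5 = 8 ballots; Okafor wins 8–5.
Okafor vs Park: Park wins 7–6.
Diaz vs Ruiz: Diaz wins 10–3.
Diaz vs Park: 2+3 = 5 for Diaz, 8 for Park — Park by 8–5.
Ruiz–Park: Park 7–6.
Park defeats every rival head-to-head and is the Condorcet winner.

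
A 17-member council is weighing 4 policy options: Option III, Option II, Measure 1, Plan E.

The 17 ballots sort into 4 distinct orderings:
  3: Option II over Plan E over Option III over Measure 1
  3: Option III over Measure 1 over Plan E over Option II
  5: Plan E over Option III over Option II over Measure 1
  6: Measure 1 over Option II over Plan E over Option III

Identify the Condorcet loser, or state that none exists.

Pairwise majorities:
Option III vs Option II: Option II wins 9–8.
Option III vs Measure 1: 11 to 6, Option III.
Option III vs Plan E: 3 for Option III, 14 for Plan E — Plan E by 14–3.
Option II vs Measure 1: Option II is ranked higher on 3+5 = 8 ballots, Measure 1 on 9. Measure 1 wins 9–8.
Option II vs Plan E: Option II, 9–8.
Measure 1 vs Plan E: 9 to 8, Measure 1.
Every option wins at least one matchup (Option III beats Measure 1; Option II beats Option III; Measure 1 beats Option II; Plan E beats Option III), so there is no Condorcet loser.

none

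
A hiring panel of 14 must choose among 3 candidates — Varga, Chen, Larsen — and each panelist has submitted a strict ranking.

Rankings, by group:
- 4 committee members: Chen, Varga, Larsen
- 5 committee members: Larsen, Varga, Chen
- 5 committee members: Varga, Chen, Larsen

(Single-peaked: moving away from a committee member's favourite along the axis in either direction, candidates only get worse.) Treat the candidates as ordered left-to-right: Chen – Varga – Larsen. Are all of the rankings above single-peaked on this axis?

yes

Axis positions: Chen=1, Varga=2, Larsen=3.
Group 1 (peak Chen at position 1): ranking walks positions 1-2-3, expanding outward from the peak — single-peaked.
Group 2 (peak Larsen at position 3): ranking walks positions 3-2-1, expanding outward from the peak — single-peaked.
Group 3 (peak Varga at position 2): ranking walks positions 2-1-3, expanding outward from the peak — single-peaked.
Every ranking is single-peaked on this axis.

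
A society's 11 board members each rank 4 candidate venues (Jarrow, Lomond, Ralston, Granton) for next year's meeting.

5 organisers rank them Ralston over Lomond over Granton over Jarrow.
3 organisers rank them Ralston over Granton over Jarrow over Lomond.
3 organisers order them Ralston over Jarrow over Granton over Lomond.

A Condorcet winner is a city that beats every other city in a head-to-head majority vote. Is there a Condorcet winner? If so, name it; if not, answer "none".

Head-to-head results (11 organisers):
Jarrow vs Lomond: Jarrow, 6–5.
Jarrow–Ralston: Ralston 11–0.
Jarrow–Granton: Granton 8–3.
Lomond vs Ralston: Ralston, 11–0.
Lomond vs Granton: Granton, 6–5.
Ralston–Granton: Ralston 11–0.
Only Ralston has no losses; Ralston is the Condorcet winner.

Ralston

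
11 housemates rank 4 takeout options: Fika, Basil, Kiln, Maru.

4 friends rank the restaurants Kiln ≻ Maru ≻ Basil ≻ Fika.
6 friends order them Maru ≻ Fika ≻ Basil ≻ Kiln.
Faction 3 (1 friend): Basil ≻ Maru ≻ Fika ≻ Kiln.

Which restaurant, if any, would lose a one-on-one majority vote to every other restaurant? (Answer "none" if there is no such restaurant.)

Pairwise majorities:
Fika vs Basil: Fika, 6–5.
Fika vs Kiln: Fika is ranked higher on 6+1 = 7 ballots, Kiln on 4. Fika wins 7–4.
Fika vs Maru: 0 to 11, Maru.
Basil vs Kiln: Basil is ranked higher on 6+1 = 7 ballots, Kiln on 4. Basil wins 7–4.
Basil vs Maru: Maru wins 10–1.
Kiln vs Maru: Maru wins 7–4.
Kiln loses to every other restaurant — it is the Condorcet loser.

Kiln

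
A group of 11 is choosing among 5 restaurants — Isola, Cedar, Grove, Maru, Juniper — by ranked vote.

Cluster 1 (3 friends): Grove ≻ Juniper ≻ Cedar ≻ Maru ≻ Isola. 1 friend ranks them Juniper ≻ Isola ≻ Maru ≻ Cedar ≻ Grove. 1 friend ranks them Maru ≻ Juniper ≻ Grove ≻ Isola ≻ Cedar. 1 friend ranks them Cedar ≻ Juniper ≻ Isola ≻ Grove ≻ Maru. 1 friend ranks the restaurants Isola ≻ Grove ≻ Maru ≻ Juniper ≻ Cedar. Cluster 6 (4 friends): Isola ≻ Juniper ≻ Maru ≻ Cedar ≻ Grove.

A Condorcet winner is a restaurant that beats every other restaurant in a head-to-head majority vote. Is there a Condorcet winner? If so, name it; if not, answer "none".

Pairwise majorities:
Isola vs Cedar: 1+1+1+4 = 7 for Isola, 4 for Cedar — Isola by 7–4.
Isola vs Grove: Isola wins 7–4.
Isola vs Maru: 1+1+1+4 = 7 for Isola, 4 for Maru — Isola by 7–4.
Isola–Juniper: Juniper 6–5.
Cedar vs Grove: Cedar is ranked higher on 1+1+4 = 6 ballots, Grove on 5. Cedar wins 6–5.
Cedar vs Maru: 3+1 = 4 for Cedar, 7 for Maru — Maru by 7–4.
Cedar–Juniper: Juniper 10–1.
Grove vs Maru: Grove is ranked higher on 3+1+1 = 5 ballots, Maru on 6. Maru wins 6–5.
Grove vs Juniper: Juniper, 7–4.
Maru vs Juniper: 2 to 9, Juniper.
Only Juniper has no losses; Juniper is the Condorcet winner.

Juniper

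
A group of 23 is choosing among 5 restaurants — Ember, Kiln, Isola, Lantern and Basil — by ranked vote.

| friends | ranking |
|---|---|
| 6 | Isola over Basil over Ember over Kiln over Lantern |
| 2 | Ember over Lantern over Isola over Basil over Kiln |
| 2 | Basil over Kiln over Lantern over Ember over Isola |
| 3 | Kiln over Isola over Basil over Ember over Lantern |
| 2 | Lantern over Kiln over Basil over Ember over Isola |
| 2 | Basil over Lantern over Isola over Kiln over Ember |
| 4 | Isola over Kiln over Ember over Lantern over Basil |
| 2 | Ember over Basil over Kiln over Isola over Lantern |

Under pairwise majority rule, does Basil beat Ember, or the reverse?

Basil

Ballots ranking Basil above Ember: 6 + 2 + 3 + 2 + 2 = 15.
Ballots ranking Ember above Basil: 23 − 15 = 8.
Basil wins the head-to-head 15–8.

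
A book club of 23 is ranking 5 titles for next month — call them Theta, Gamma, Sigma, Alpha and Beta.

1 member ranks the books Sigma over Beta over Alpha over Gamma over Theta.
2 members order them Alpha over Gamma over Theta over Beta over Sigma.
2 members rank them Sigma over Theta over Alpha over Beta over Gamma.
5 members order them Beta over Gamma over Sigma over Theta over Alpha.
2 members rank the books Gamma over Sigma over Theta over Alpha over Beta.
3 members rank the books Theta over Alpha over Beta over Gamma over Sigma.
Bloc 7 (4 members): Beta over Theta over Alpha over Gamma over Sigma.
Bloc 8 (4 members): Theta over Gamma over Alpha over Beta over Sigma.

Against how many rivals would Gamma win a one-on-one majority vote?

Gamma against each rival (23 members):
Gamma vs Theta: Gamma preferred on 1+2+5+2 = 10 ballots; Theta wins 13–10.
Gamma vs Sigma: Gamma, 20–3.
Gamma vs Alpha: 5+2+4 = 11 for Gamma, 12 for Alpha — Alpha by 12–11.
Gamma vs Beta: Gamma preferred on 2+2+4 = 8 ballots; Beta wins 15–8.
Gamma beats Sigma; loses to Theta, Alpha, Beta — 1 pairwise win.

1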